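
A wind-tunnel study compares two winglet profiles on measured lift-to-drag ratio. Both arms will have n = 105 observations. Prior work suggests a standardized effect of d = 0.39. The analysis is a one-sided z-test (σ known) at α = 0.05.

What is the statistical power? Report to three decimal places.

Noncentrality parameter: λ = d·√(n/2) = 0.39 × √(105/2) = 2.8258
One-sided α = 0.05 → critical value z_{0.05} = 1.645.
Power = Φ(λ − 1.645) = Φ(1.181) = 0.8812.

Power ≈ 0.881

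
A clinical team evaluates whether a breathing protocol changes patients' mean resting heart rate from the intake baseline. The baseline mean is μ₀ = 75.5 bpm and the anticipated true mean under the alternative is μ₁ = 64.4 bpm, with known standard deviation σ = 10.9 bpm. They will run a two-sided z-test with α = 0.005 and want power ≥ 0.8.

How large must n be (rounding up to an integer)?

n = 13

Standardized effect: d = |μ₁ − μ₀| / σ = |64.4 − 75.5| / 10.9 = 1.0183
Set Φ(δ − 2.807) = 0.8; then δ − 2.807 = Φ⁻¹(0.8) = 0.842, giving δ = 3.649.
(For δ > 0 the lower-tail rejection region contributes negligibly to power, so the one-term inversion is standard.)
δ = d·√n ⇒ n = (δ/d)² = (3.649 / 1.0183)² = 12.84.
Rounding up, n = 13.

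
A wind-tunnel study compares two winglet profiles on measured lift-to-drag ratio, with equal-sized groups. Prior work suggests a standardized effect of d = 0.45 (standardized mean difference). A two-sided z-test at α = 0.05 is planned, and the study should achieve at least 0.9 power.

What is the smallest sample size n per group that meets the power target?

For power 0.9 need Φ(δ − z_{0.025}) = 0.9, so δ = z_{0.025} + z_{0.10} = 1.960 + 1.282 = 3.242.
(The Φ(−δ − z_{α/2}) term is vanishingly small for δ > 0 and is dropped in the standard sample-size formula.)
δ = d·√(n/2) ⇒ n = 2(δ/d)² = 2 × (3.242 / 0.45)² = 103.78.
Rounding up, n = 104 per group.

n = 104 per group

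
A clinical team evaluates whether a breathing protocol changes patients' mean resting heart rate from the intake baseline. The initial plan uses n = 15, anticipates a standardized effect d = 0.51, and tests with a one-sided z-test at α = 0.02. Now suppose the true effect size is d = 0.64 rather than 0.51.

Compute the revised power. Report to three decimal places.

With d = 0.64: δ = d·√n = 0.64 × √15 = 2.4787. Critical value z_{0.02} = 2.054.
Revised power = Φ(δ − 2.054) = Φ(0.425) = 0.6646.

Power ≈ 0.665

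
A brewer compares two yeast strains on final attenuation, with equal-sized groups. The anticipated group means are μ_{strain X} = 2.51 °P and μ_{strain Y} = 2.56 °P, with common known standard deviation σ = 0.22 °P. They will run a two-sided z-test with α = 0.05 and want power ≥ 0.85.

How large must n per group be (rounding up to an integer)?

n = 348 per group

Standardized effect: d = |μ_{strain X} − μ_{strain Y}| / σ = |2.51 − 2.56| / 0.22 = 0.2273
Set Φ(δ − 1.960) = 0.85; then δ − 1.960 = Φ⁻¹(0.85) = 1.036, giving δ = 2.996.
(For δ > 0 the lower-tail rejection region contributes negligibly to power, so the one-term inversion is standard.)
δ = d·√(n/2) ⇒ n = 2(δ/d)² = 2 × (2.996 / 0.2273)² = 347.64.
Rounding up, n = 348 per group.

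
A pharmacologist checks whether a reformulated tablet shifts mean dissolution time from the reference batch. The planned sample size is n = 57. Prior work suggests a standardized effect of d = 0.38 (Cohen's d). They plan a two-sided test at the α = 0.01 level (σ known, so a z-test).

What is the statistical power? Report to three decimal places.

Power ≈ 0.615

Noncentrality parameter: λ = d·√n = 0.38 × √57 = 2.8689
Two-sided α = 0.01 → critical value z_{0.005} = 2.576.
Power = Φ(λ − 2.576) + Φ(−λ − 2.576) = Φ(0.293) + Φ(-5.445) = 0.6153 + 0.0000 = 0.6153.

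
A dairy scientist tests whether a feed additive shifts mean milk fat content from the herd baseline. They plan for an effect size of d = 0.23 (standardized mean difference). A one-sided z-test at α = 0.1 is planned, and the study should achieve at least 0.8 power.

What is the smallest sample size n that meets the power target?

n = 86

Set Φ(δ − 1.282) = 0.8; then δ − 1.282 = Φ⁻¹(0.8) = 0.842, giving δ = 2.123.
δ = d·√n ⇒ n = (δ/d)² = (2.123 / 0.23)² = 85.21.
Round up to the next whole unit.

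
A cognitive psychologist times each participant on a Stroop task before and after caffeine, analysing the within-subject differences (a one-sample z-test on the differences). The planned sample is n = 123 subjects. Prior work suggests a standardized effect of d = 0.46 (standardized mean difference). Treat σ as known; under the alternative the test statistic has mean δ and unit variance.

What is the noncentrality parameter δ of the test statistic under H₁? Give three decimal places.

δ ≈ 5.102

The noncentrality parameter scales effect size by the design's sample-size factor: δ = d·√n = 0.46 × √123 = 5.1016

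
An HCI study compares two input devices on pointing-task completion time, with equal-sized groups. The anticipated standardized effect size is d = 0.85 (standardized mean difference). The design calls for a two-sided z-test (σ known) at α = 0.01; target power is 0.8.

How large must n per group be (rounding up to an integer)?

n = 33 per group

Set Φ(δ − 2.576) = 0.8; then δ − 2.576 = Φ⁻¹(0.8) = 0.842, giving δ = 3.417.
(Ignoring the negligible lower-tail rejection probability gives the usual closed-form inversion.)
δ = d·√(n/2) ⇒ n = 2(δ/d)² = 2 × (3.417 / 0.85)² = 32.33.
Rounding up, n = 33 per group.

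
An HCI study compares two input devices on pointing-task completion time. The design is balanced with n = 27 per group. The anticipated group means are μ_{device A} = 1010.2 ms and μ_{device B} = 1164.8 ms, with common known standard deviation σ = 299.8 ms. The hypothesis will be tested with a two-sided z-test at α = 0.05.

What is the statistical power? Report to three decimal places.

Power ≈ 0.474

Standardized effect: d = |μ_{device A} − μ_{device B}| / σ = |1010.2 − 1164.8| / 299.8 = 0.5157
Noncentrality parameter: δ = d·√(n/2) = 0.5157 × √(27/2) = 1.8947
Two-sided α = 0.05 → critical value z_{0.025} = 1.960.
Power = Φ(δ − 1.960) + Φ(−δ − 1.960) = Φ(-0.065) + Φ(-3.855) = 0.4740 + 0.0001 = 0.4740.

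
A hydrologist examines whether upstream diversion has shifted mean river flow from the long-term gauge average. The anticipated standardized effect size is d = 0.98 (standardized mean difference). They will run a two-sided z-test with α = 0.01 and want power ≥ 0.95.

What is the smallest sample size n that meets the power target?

For power 0.95 need Φ(δ − z_{0.005}) = 0.95, so δ = z_{0.005} + z_{0.05} = 2.576 + 1.645 = 4.221.
(For δ > 0 the lower-tail rejection region contributes negligibly to power, so the one-term inversion is standard.)
δ = d·√n ⇒ n = (δ/d)² = (4.221 / 0.98)² = 18.55.
Rounding up, n = 19.

n = 19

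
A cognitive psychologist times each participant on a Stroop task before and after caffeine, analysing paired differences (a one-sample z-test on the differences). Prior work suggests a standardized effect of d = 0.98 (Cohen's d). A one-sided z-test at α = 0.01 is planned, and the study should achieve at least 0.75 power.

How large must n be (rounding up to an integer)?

For power 0.75 need Φ(δ − z_{0.01}) = 0.75, so δ = z_{0.01} + z_{0.25} = 2.326 + 0.674 = 3.001.
δ = d·√n ⇒ n = (δ/d)² = (3.001 / 0.98)² = 9.38.
Rounding up, n = 10.

n = 10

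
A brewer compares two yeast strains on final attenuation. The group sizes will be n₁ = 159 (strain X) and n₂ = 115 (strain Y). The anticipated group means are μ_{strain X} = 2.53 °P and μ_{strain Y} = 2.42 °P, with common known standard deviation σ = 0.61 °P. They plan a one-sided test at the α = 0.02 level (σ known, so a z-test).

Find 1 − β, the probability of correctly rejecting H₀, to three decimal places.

Standardized effect: d = |μ_{strain X} − μ_{strain Y}| / σ = |2.53 − 2.42| / 0.61 = 0.1803
Noncentrality parameter: δ = d / √(1/n₁ + 1/n₂) = 0.1803 / √(1/159 + 1/115) = 1.4731
One-sided α = 0.02 → critical value z_{0.02} = 2.054.
Power = Φ(δ − 2.054) = Φ(-0.581) = 0.2807.

Power ≈ 0.281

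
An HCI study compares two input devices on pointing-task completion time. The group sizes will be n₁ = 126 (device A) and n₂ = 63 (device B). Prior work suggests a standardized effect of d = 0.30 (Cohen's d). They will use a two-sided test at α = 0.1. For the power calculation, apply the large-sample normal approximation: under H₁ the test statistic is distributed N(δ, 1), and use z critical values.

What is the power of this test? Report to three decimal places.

Power ≈ 0.618

Noncentrality parameter: δ = d / √(1/n₁ + 1/n₂) = 0.30 / √(1/126 + 1/63) = 1.9442
Two-sided α = 0.1 → critical value z_{0.05} = 1.645.
Power = Φ(δ − 1.645) + Φ(−δ − 1.645) = Φ(0.299) + Φ(-3.589) = 0.6177 + 0.0002 = 0.6178.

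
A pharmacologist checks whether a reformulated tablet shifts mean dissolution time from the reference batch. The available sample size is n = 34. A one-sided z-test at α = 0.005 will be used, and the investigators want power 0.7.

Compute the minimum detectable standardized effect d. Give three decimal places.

Required noncentrality: δ = z_{0.005} + z_{0.30} = 2.576 + 0.524 = 3.100.
δ = d·√n ⇒ d = δ/√n = 3.100/√34 = 0.5317.

d ≈ 0.532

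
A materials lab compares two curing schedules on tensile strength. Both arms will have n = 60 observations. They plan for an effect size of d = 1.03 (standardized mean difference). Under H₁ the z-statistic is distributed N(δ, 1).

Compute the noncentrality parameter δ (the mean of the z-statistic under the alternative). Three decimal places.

δ ≈ 5.642

δ = d·√(n/2) = 1.03 × √(60/2) = 5.6415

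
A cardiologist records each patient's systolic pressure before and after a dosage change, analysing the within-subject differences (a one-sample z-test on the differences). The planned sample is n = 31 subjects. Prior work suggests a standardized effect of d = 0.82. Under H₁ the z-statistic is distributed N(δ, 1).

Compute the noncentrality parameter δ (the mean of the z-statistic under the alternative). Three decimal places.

δ ≈ 4.566

The noncentrality parameter scales effect size by the design's sample-size factor: δ = d·√n = 0.82 × √31 = 4.5656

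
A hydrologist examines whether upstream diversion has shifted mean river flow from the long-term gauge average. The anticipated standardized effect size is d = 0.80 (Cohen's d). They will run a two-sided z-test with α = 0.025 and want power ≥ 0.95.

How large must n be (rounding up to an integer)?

For power 0.95 need Φ(δ − z_{0.0125}) = 0.95, so δ = z_{0.0125} + z_{0.05} = 2.241 + 1.645 = 3.886.
(For δ > 0 the lower-tail rejection region contributes negligibly to power, so the one-term inversion is standard.)
δ = d·√n ⇒ n = (δ/d)² = (3.886 / 0.80)² = 23.60.
Round up to the next whole unit.

n = 24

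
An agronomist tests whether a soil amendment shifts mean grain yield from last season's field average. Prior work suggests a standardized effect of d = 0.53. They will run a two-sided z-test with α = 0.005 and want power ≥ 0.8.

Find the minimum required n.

For power 0.8 need Φ(δ − z_{0.0025}) = 0.8, so δ = z_{0.0025} + z_{0.20} = 2.807 + 0.842 = 3.649.
(The Φ(−δ − z_{α/2}) term is vanishingly small for δ > 0 and is dropped in the standard sample-size formula.)
δ = d·√n ⇒ n = (δ/d)² = (3.649 / 0.53)² = 47.39.
Round up to the next whole unit.

n = 48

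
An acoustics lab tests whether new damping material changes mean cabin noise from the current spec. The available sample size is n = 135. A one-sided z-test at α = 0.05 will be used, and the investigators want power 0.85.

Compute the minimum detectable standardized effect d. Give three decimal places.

Need Φ(δ − 1.645) = 0.85, so δ = 1.645 + 1.036 = 2.681.
δ = d·√n ⇒ d = δ/√n = 2.681/√135 = 0.2308.

d ≈ 0.231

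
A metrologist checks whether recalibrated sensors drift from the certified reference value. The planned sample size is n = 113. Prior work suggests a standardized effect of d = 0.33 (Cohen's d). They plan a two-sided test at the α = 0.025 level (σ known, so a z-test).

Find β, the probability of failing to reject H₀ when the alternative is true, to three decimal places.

β ≈ 0.103

Noncentrality parameter: δ = d·√n = 0.33 × √113 = 3.5079
Two-sided α = 0.025 → critical value z_{0.0125} = 2.241.
Power = Φ(δ − 2.241) + Φ(−δ − 2.241) = Φ(1.267) + Φ(-5.749) = 0.8973 + 0.0000 = 0.8973.
Type II error: β = 1 − power = 1 − 0.8973 = 0.1027.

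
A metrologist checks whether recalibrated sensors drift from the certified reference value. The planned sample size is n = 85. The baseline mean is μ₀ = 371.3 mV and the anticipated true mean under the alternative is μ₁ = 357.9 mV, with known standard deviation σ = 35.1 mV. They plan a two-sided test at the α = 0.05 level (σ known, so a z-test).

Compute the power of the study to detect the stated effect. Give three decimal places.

Standardized effect: d = |μ₁ − μ₀| / σ = |357.9 − 371.3| / 35.1 = 0.3818
Noncentrality parameter: δ = d·√n = 0.3818 × √85 = 3.5197
Critical value for a two-sided test at α = 0.05: z_{α/2} = 1.960.
Power = Φ(δ − 1.960) + Φ(−δ − 1.960) = Φ(1.560) + Φ(-5.480) = 0.9406 + 0.0000 = 0.9406.

Power ≈ 0.941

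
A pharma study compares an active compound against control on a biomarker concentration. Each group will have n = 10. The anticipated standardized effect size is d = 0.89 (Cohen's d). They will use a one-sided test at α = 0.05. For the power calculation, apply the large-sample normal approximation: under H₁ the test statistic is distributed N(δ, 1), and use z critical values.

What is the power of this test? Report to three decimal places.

Power ≈ 0.635

Noncentrality parameter: λ = d·√(n/2) = 0.89 × √(10/2) = 1.9901
One-sided α = 0.05 → critical value z_{0.05} = 1.645.
Power = P(Z > 1.645 − λ) = Φ(0.345) = 0.6350.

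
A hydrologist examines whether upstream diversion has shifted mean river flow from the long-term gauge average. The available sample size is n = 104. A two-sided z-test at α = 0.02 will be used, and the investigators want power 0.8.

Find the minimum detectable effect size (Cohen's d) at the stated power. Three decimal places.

d ≈ 0.311

Required noncentrality: δ = z_{0.01} + z_{0.20} = 2.326 + 0.842 = 3.168.
(The second rejection-region term Φ(−δ − z_{α/2}) is negligible and dropped.)
δ = d·√n ⇒ d = δ/√n = 3.168/√104 = 0.3106.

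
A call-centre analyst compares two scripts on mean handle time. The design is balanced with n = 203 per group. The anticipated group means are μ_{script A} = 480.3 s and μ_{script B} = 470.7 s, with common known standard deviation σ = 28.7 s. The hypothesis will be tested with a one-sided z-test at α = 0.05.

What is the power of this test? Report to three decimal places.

Standardized effect: d = |μ_{script A} − μ_{script B}| / σ = |480.3 − 470.7| / 28.7 = 0.3345
Noncentrality parameter: δ = d·√(n/2) = 0.3345 × √(203/2) = 3.3699
Critical value for a one-sided test at α = 0.05: z_α = 1.645.
Power = P(Z > 1.645 − δ) = Φ(1.725) = 0.9577.

Power ≈ 0.958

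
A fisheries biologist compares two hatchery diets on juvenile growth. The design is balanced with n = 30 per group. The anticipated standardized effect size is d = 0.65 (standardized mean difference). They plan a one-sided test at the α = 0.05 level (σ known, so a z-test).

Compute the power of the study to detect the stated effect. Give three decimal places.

Power ≈ 0.809

Noncentrality parameter: δ = d·√(n/2) = 0.65 × √(30/2) = 2.5174
One-sided α = 0.05 → critical value z_{0.05} = 1.645.
Power = P(Z > 1.645 − δ) = Φ(0.873) = 0.8086.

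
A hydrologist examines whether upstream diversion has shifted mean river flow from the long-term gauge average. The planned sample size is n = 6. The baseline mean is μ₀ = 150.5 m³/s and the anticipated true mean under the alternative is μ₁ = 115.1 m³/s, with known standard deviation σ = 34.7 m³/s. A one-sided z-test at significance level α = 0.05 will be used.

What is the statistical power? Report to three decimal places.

Power ≈ 0.803

Standardized effect: d = |μ₁ − μ₀| / σ = |115.1 − 150.5| / 34.7 = 1.0202
Noncentrality parameter: δ = d·√n = 1.0202 × √6 = 2.4989
Critical value for a one-sided test at α = 0.05: z_α = 1.645.
Power = Φ(δ − 1.645) = Φ(0.854) = 0.8035.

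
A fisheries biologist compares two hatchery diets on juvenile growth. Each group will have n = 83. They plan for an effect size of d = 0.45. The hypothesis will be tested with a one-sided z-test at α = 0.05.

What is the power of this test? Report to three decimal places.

Power ≈ 0.895

Noncentrality parameter: δ = d·√(n/2) = 0.45 × √(83/2) = 2.8989
One-sided α = 0.05 → critical value z_{0.05} = 1.645.
Power = P(Z > 1.645 − δ) = Φ(1.254) = 0.8951.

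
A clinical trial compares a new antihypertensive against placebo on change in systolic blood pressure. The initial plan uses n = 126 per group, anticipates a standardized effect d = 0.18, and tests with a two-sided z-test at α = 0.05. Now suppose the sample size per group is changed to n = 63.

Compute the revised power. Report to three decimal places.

Power ≈ 0.173

With n = 63 per group: δ = d·√(n/2) = 0.18 × √(63/2) = 1.0102. Critical value z_{0.025} = 1.960.
Revised power = Φ(δ − 1.960) + Φ(−δ − 1.960) = Φ(-0.950) + Φ(-2.970) = 0.1711 + 0.0015 = 0.1726.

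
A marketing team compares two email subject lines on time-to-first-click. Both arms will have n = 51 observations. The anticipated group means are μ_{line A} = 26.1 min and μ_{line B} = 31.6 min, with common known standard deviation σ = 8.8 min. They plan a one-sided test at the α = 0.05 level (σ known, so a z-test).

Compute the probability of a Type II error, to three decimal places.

Standardized effect: d = |μ_{line A} − μ_{line B}| / σ = |26.1 − 31.6| / 8.8 = 0.6250
Noncentrality parameter: δ = d·√(n/2) = 0.6250 × √(51/2) = 3.1561
One-sided α = 0.05 → critical value z_{0.05} = 1.645.
Power = Φ(δ − 1.645) = Φ(1.511) = 0.9346.
Type II error: β = 1 − power = 1 − 0.9346 = 0.0654.

β ≈ 0.065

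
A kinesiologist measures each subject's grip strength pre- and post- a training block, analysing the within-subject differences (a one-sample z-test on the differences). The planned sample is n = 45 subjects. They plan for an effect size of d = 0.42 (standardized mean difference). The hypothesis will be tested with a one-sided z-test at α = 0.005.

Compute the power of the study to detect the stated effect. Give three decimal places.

Power ≈ 0.595

Noncentrality parameter: δ = d·√n = 0.42 × √45 = 2.8174
One-sided α = 0.005 → critical value z_{0.005} = 2.576.
Power = Φ(δ − 2.576) = Φ(0.242) = 0.5955.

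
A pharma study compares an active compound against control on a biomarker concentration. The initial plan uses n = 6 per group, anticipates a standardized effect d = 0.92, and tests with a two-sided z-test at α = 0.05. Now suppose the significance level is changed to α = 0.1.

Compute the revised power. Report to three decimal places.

Power ≈ 0.480

δ = d·√(n/2) = 0.92 × √(6/2) = 1.5935 (unchanged). New critical value: z_{0.05} = 1.645.
Revised power = Φ(δ − 1.645) + Φ(−δ − 1.645) = Φ(-0.051) + Φ(-3.238) = 0.4795 + 0.0006 = 0.4801.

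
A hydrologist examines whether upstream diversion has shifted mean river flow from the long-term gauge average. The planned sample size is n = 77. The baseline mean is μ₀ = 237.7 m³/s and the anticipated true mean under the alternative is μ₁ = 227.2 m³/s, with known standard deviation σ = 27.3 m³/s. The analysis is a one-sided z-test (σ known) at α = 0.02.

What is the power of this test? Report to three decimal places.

Standardized effect: d = |μ₁ − μ₀| / σ = |227.2 − 237.7| / 27.3 = 0.3846
Noncentrality parameter: δ = d·√n = 0.3846 × √77 = 3.3750
One-sided α = 0.02 → critical value z_{0.02} = 2.054.
Power = P(Z > 2.054 − δ) = Φ(1.321) = 0.9068.

Power ≈ 0.907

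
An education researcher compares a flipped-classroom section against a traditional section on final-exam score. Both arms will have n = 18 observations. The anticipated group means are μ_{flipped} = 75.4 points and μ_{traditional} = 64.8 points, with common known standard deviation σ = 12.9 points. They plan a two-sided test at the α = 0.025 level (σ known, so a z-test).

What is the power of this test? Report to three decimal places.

Power ≈ 0.589

Standardized effect: d = |μ_{flipped} − μ_{traditional}| / σ = |75.4 − 64.8| / 12.9 = 0.8217
Noncentrality parameter: δ = d·√(n/2) = 0.8217 × √(18/2) = 2.4651
Two-sided α = 0.025 → critical value z_{0.0125} = 2.241.
Power = Φ(δ − 2.241) + Φ(−δ − 2.241) = Φ(0.224) + Φ(-4.707) = 0.5885 + 0.0000 = 0.5885.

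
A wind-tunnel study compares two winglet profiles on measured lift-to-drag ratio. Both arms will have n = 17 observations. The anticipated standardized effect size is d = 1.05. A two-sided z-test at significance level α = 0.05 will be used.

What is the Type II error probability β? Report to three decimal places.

β ≈ 0.135

Noncentrality parameter: δ = d·√(n/2) = 1.05 × √(17/2) = 3.0612
Critical value for a two-sided test at α = 0.05: z_{α/2} = 1.960.
Power = Φ(δ − 1.960) + Φ(−δ − 1.960) = Φ(1.101) + Φ(-5.021) = 0.8646 + 0.0000 = 0.8646.
Type II error: β = 1 − power = 1 − 0.8646 = 0.1354.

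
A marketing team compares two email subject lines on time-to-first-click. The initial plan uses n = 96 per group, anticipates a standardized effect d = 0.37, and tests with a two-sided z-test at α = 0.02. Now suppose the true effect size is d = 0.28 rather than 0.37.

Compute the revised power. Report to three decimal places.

Power ≈ 0.350

With d = 0.28: δ = d·√(n/2) = 0.28 × √(96/2) = 1.9399. Critical value z_{0.01} = 2.326.
Revised power = Φ(δ − 2.326) + Φ(−δ − 2.326) = Φ(-0.386) + Φ(-4.266) = 0.3496 + 0.0000 = 0.3496.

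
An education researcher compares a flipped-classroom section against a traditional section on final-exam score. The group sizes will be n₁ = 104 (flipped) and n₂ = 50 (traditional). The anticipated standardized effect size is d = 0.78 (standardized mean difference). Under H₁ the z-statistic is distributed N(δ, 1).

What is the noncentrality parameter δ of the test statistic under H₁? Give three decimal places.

δ ≈ 4.532

δ = d / √(1/n₁ + 1/n₂) = 0.78 / √(1/104 + 1/50) = 4.5325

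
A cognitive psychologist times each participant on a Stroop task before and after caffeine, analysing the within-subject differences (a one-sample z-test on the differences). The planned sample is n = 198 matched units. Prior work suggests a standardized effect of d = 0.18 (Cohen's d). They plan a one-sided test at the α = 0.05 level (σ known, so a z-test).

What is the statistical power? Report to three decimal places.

Noncentrality parameter: δ = d·√n = 0.18 × √198 = 2.5328
One-sided α = 0.05 → critical value z_{0.05} = 1.645.
Power = P(Z > 1.645 − δ) = Φ(0.888) = 0.8127.

Power ≈ 0.813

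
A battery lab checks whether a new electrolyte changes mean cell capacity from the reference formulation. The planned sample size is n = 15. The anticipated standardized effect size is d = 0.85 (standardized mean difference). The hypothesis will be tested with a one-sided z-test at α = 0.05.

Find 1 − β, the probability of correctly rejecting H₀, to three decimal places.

Power ≈ 0.950

Noncentrality parameter: δ = d·√n = 0.85 × √15 = 3.2920
One-sided α = 0.05 → critical value z_{0.05} = 1.645.
Power = P(Z > 1.645 − δ) = Φ(1.647) = 0.9502.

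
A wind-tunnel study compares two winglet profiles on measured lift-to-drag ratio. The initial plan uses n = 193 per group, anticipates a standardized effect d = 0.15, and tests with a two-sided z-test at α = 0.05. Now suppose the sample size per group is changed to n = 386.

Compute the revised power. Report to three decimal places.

Power ≈ 0.549

With n = 386 per group: δ = d·√(n/2) = 0.15 × √(386/2) = 2.0839. Critical value z_{0.025} = 1.960.
Revised power = Φ(δ − 1.960) + Φ(−δ − 1.960) = Φ(0.124) + Φ(-4.044) = 0.5493 + 0.0000 = 0.5493.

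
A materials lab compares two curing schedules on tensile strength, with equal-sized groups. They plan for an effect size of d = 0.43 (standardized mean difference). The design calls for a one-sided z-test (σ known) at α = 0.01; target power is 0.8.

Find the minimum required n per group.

For power 0.8 need Φ(δ − z_{0.01}) = 0.8, so δ = z_{0.01} + z_{0.20} = 2.326 + 0.842 = 3.168.
δ = d·√(n/2) ⇒ n = 2(δ/d)² = 2 × (3.168 / 0.43)² = 108.56.
Rounding up, n = 109 per group.

n = 109 per group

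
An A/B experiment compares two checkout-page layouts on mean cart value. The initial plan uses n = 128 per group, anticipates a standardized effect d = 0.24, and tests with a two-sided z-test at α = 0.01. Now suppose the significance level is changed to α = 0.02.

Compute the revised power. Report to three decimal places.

δ = d·√(n/2) = 0.24 × √(128/2) = 1.9200 (unchanged). New critical value: z_{0.01} = 2.326.
Revised power = Φ(δ − 2.326) + Φ(−δ − 2.326) = Φ(-0.406) + Φ(-4.246) = 0.3422 + 0.0000 = 0.3423.

Power ≈ 0.342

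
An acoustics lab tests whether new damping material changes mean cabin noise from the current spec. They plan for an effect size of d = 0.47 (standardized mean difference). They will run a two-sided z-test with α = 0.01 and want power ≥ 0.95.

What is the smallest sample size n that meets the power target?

Set Φ(δ − 2.576) = 0.95; then δ − 2.576 = Φ⁻¹(0.95) = 1.645, giving δ = 4.221.
(For δ > 0 the lower-tail rejection region contributes negligibly to power, so the one-term inversion is standard.)
δ = d·√n ⇒ n = (δ/d)² = (4.221 / 0.47)² = 80.64.
Round up to the next whole unit.

n = 81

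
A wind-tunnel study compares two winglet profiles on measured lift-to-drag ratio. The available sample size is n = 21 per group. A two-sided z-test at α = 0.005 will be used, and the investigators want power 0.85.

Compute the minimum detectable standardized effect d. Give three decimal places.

Need Φ(δ − 2.807) = 0.85, so δ = 2.807 + 1.036 = 3.843.
(Lower-tail contribution to power is negligible for δ > 0.)
δ = d·√(n/2) ⇒ d = δ/√(n/2) = 3.843/√(21/2) = 1.1861.

d ≈ 1.186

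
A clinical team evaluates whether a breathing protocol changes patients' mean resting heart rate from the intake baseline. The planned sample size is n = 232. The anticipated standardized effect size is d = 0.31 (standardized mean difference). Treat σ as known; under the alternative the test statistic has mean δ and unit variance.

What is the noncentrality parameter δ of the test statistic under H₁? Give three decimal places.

δ ≈ 4.722

δ = d·√n = 0.31 × √232 = 4.7218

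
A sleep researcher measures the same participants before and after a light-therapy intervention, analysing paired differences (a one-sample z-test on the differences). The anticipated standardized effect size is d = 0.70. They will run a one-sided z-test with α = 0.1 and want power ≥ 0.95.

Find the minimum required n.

n = 18

For power 0.95 need Φ(δ − z_{0.1}) = 0.95, so δ = z_{0.1} + z_{0.05} = 1.282 + 1.645 = 2.926.
δ = d·√n ⇒ n = (δ/d)² = (2.926 / 0.70)² = 17.48.
Rounding up, n = 18.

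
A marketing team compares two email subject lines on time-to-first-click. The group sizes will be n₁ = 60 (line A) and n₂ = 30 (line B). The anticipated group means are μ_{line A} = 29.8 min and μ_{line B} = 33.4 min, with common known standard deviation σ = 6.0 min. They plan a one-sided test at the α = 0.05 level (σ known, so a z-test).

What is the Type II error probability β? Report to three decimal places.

Standardized effect: d = |μ_{line A} − μ_{line B}| / σ = |29.8 − 33.4| / 6.0 = 0.6000
Noncentrality parameter: δ = d / √(1/n₁ + 1/n₂) = 0.6000 / √(1/60 + 1/30) = 2.6833
Critical value for a one-sided test at α = 0.05: z_α = 1.645.
Power = P(Z > 1.645 − δ) = Φ(1.038) = 0.8505.
Type II error: β = 1 − power = 1 − 0.8505 = 0.1495.

β ≈ 0.150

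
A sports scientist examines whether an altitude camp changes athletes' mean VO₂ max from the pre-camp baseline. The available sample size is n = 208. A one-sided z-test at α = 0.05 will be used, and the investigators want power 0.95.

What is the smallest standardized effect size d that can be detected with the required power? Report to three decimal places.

Need Φ(δ − 1.645) = 0.95, so δ = 1.645 + 1.645 = 3.290.
δ = d·√n ⇒ d = δ/√n = 3.290/√208 = 0.2281.

d ≈ 0.228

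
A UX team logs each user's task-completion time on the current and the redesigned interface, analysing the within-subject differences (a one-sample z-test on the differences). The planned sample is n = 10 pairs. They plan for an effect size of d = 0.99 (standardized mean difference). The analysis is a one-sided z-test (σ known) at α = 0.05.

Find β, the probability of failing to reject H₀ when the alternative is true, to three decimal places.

β ≈ 0.069

Noncentrality parameter: δ = d·√n = 0.99 × √10 = 3.1307
One-sided α = 0.05 → critical value z_{0.05} = 1.645.
Power = P(Z > 1.645 − δ) = Φ(1.486) = 0.9313.
Type II error: β = 1 − power = 1 − 0.9313 = 0.0687.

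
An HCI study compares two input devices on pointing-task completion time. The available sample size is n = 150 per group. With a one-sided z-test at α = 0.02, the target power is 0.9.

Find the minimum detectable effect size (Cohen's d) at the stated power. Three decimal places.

d ≈ 0.385

Need Φ(δ − 2.054) = 0.9, so δ = 2.054 + 1.282 = 3.335.
δ = d·√(n/2) ⇒ d = δ/√(n/2) = 3.335/√(150/2) = 0.3851.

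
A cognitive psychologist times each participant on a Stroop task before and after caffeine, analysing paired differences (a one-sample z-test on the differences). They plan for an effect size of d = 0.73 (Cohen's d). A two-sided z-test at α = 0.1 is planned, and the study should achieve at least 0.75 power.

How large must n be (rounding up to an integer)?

n = 11

Set Φ(δ − 1.645) = 0.75; then δ − 1.645 = Φ⁻¹(0.75) = 0.674, giving δ = 2.319.
(The Φ(−δ − z_{α/2}) term is vanishingly small for δ > 0 and is dropped in the standard sample-size formula.)
δ = d·√n ⇒ n = (δ/d)² = (2.319 / 0.73)² = 10.09.
Rounding up, n = 11.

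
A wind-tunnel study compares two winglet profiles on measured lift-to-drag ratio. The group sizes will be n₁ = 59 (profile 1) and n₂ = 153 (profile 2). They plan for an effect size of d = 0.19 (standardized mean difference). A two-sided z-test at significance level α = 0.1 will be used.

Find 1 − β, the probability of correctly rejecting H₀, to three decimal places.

Noncentrality parameter: δ = d / √(1/n₁ + 1/n₂) = 0.19 / √(1/59 + 1/153) = 1.2398
Critical value for a two-sided test at α = 0.1: z_{α/2} = 1.645.
Power = Φ(δ − 1.645) + Φ(−δ − 1.645) = Φ(-0.405) + Φ(-2.885) = 0.3427 + 0.0020 = 0.3447.

Power ≈ 0.345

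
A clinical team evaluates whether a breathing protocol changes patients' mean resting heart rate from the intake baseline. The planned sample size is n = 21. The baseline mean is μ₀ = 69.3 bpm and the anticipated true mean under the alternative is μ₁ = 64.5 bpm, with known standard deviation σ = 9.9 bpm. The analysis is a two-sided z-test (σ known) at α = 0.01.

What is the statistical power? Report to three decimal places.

Standardized effect: d = |μ₁ − μ₀| / σ = |64.5 − 69.3| / 9.9 = 0.4848
Noncentrality parameter: δ = d·√n = 0.4848 × √21 = 2.2219
Critical value for a two-sided test at α = 0.01: z_{α/2} = 2.576.
Power = Φ(δ − 2.576) + Φ(−δ − 2.576) = Φ(-0.354) + Φ(-4.798) = 0.3617 + 0.0000 = 0.3617.

Power ≈ 0.362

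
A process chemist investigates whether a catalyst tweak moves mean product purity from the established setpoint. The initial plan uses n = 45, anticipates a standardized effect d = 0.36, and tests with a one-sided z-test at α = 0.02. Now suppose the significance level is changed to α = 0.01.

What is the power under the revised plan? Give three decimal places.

Power ≈ 0.535

δ = d·√n = 0.36 × √45 = 2.4150 (unchanged). New critical value: z_{0.01} = 2.326.
Revised power = Φ(δ − 2.326) = Φ(0.089) = 0.5353.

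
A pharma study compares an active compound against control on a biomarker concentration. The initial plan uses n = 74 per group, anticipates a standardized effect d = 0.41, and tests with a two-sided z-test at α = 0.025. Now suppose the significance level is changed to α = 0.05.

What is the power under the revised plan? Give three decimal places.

δ = d·√(n/2) = 0.41 × √(74/2) = 2.4939 (unchanged). New critical value: z_{0.025} = 1.960.
Revised power = Φ(δ − 1.960) + Φ(−δ − 1.960) = Φ(0.534) + Φ(-4.454) = 0.7033 + 0.0000 = 0.7033.

Power ≈ 0.703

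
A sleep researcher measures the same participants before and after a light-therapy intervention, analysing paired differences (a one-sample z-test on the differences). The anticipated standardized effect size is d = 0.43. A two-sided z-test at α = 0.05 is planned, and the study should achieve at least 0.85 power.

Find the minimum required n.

For power 0.85 need Φ(δ − z_{0.025}) = 0.85, so δ = z_{0.025} + z_{0.15} = 1.960 + 1.036 = 2.996.
(For δ > 0 the lower-tail rejection region contributes negligibly to power, so the one-term inversion is standard.)
δ = d·√n ⇒ n = (δ/d)² = (2.996 / 0.43)² = 48.56.
Round up to the next whole unit.

n = 49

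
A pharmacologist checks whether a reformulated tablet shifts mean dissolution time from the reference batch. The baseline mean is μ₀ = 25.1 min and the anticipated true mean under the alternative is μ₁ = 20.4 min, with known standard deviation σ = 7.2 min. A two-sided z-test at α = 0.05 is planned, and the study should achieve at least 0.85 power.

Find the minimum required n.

n = 22

Standardized effect: d = |μ₁ − μ₀| / σ = |20.4 − 25.1| / 7.2 = 0.6528
For power 0.85 need Φ(δ − z_{0.025}) = 0.85, so δ = z_{0.025} + z_{0.15} = 1.960 + 1.036 = 2.996.
(Ignoring the negligible lower-tail rejection probability gives the usual closed-form inversion.)
δ = d·√n ⇒ n = (δ/d)² = (2.996 / 0.6528)² = 21.07.
Rounding up, n = 22.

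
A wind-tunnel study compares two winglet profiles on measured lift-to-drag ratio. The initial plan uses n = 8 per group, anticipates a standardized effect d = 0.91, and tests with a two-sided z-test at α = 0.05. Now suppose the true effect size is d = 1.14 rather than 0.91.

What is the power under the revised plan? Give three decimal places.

Power ≈ 0.626

With d = 1.14: δ = d·√(n/2) = 1.14 × √(8/2) = 2.2800. Critical value z_{0.025} = 1.960.
Revised power = Φ(δ − 1.960) + Φ(−δ − 1.960) = Φ(0.320) + Φ(-4.240) = 0.6255 + 0.0000 = 0.6255.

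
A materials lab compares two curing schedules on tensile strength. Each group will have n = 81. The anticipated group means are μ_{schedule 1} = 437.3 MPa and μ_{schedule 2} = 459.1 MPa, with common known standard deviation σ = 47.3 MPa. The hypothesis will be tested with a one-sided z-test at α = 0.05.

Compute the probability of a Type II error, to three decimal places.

β ≈ 0.099

Standardized effect: d = |μ_{schedule 1} − μ_{schedule 2}| / σ = |437.3 − 459.1| / 47.3 = 0.4609
Noncentrality parameter: λ = d·√(n/2) = 0.4609 × √(81/2) = 2.9331
Critical value for a one-sided test at α = 0.05: z_α = 1.645.
Power = Φ(λ − 1.645) = Φ(1.288) = 0.9012.
Type II error: β = 1 − power = 1 − 0.9012 = 0.0988.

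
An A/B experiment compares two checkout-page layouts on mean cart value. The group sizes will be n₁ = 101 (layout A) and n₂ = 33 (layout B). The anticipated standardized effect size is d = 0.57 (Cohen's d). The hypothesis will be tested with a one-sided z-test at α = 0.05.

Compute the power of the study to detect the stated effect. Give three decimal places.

Noncentrality parameter: δ = d / √(1/n₁ + 1/n₂) = 0.57 / √(1/101 + 1/33) = 2.8428
One-sided α = 0.05 → critical value z_{0.05} = 1.645.
Power = P(Z > 1.645 − δ) = Φ(1.198) = 0.8845.

Power ≈ 0.885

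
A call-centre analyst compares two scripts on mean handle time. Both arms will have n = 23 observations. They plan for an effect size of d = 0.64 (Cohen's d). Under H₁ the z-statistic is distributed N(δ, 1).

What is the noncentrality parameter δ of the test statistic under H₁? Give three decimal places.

The noncentrality parameter scales effect size by the design's sample-size factor: δ = d·√(n/2) = 0.64 × √(23/2) = 2.1703

δ ≈ 2.170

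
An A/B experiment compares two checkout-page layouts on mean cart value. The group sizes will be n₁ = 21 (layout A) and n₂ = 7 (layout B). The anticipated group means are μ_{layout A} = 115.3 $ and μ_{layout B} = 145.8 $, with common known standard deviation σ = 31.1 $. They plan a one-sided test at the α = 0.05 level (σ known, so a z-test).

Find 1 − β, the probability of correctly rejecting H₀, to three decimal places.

Standardized effect: d = |μ_{layout A} − μ_{layout B}| / σ = |115.3 − 145.8| / 31.1 = 0.9807
Noncentrality parameter: δ = d / √(1/n₁ + 1/n₂) = 0.9807 / √(1/21 + 1/7) = 2.2471
One-sided α = 0.05 → critical value z_{0.05} = 1.645.
Power = P(Z > 1.645 − δ) = Φ(0.602) = 0.7265.

Power ≈ 0.726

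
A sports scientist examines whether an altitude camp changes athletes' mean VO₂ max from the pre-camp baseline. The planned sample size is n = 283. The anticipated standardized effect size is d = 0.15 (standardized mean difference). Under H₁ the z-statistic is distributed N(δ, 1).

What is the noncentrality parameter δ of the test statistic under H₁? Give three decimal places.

δ = d·√n = 0.15 × √283 = 2.5234

δ ≈ 2.523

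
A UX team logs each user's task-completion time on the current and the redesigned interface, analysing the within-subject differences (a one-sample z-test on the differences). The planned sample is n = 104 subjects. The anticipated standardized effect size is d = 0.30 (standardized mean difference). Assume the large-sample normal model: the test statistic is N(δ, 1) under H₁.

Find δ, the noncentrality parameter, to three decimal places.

δ = d·√n = 0.30 × √104 = 3.0594

δ ≈ 3.059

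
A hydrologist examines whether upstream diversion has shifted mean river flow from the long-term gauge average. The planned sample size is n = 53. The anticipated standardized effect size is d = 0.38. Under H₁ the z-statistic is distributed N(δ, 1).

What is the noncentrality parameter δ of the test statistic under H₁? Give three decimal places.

The noncentrality parameter scales effect size by the design's sample-size factor: δ = d·√n = 0.38 × √53 = 2.7664

δ ≈ 2.766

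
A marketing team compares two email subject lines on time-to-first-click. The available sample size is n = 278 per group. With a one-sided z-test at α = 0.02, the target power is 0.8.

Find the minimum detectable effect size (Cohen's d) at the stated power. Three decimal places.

Required noncentrality: δ = z_{0.02} + z_{0.20} = 2.054 + 0.842 = 2.895.
δ = d·√(n/2) ⇒ d = δ/√(n/2) = 2.895/√(278/2) = 0.2456.

d ≈ 0.246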